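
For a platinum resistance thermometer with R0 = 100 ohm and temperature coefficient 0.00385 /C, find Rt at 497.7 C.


The RTD equation: Rt = R0 * (1 + alpha * T).
Rt = 100 * (1 + 0.00385 * 497.7)
Rt = 100 * (1 + 1.916145)
Rt = 100 * 2.916145
Rt = 291.615 ohm

291.615 ohm


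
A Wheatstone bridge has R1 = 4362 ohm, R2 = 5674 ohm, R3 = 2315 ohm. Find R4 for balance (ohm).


At balance: R1*R4 = R2*R3, so R4 = R2*R3/R1.
R4 = 5674 * 2315 / 4362
R4 = 13135310 / 4362
R4 = 3011.3 ohm

3011.3 ohm


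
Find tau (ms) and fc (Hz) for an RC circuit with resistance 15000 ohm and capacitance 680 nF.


Time constant: tau = R * C.
tau = 15000 * 6.80e-07 = 0.0102 s
tau = 10.2 ms
Cutoff frequency: fc = 1 / (2*pi*R*C).
fc = 1 / (2*pi*0.0102) = 15.6 Hz

tau = 10.2 ms, fc = 15.6 Hz


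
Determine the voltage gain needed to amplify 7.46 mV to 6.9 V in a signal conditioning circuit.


Gain = Vout / Vin (converting to same units).
G = 6.9 V / 7.46 mV
G = 6900.0 mV / 7.46 mV
G = 924.93

924.93


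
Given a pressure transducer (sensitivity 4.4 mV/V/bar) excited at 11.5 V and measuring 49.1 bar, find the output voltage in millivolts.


Output = sensitivity * Vex * P.
Vout = 4.4 * 11.5 * 49.1
Vout = 50.6 * 49.1
Vout = 2484.46 mV

2484.46 mV


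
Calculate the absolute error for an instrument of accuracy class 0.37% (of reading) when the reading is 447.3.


Absolute error = (accuracy% / 100) * reading.
Error = (0.37 / 100) * 447.3
Error = 0.0037 * 447.3
Error = 1.655

1.655


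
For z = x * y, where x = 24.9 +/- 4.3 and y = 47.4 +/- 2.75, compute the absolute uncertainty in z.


For a product z = x*y, the relative uncertainty is:
uz/z = sqrt((ux/x)^2 + (uy/y)^2)
Relative uncertainties: ux/x = 4.3/24.9 = 0.172691
uy/y = 2.75/47.4 = 0.058017
z = 24.9 * 47.4 = 1180.3
uz = 1180.3 * sqrt(0.172691^2 + 0.058017^2) = 215.015

215.015


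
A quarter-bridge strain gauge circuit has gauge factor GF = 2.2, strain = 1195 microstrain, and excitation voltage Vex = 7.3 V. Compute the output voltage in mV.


Quarter bridge output: Vout = (GF * epsilon * Vex) / 4.
Vout = (2.2 * 1195e-6 * 7.3) / 4
Vout = 0.0191917 / 4 V
Vout = 0.00479792 V = 4.7979 mV

4.7979 mV


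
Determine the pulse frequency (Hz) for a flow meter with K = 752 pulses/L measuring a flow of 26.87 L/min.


Frequency = K * Q / 60 (converting L/min to L/s).
f = 752 * 26.87 / 60
f = 20206.24 / 60
f = 336.77 Hz

336.77 Hz


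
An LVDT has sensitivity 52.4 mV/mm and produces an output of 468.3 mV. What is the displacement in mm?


Displacement = Vout / sensitivity.
d = 468.3 / 52.4
d = 8.937 mm

8.937 mm


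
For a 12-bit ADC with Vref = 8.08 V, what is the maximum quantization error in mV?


The maximum quantization error is +/- LSB/2.
LSB = Vref / 2^n = 8.08 / 4096 = 0.00197266 V
Max error = LSB / 2 = 0.00197266 / 2 = 0.00098633 V
Max error = 0.9863 mV

0.9863 mV


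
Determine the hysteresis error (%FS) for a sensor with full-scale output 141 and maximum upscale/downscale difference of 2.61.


Hysteresis = (max difference / full scale) * 100%.
H = (2.61 / 141) * 100
H = 1.851 %FS

1.851 %FS


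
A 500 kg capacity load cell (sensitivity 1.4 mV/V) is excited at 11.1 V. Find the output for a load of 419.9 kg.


Vout = rated_output * Vex * (load / capacity).
Vout = 1.4 * 11.1 * (419.9 / 500)
Vout = 1.4 * 11.1 * 0.8398
Vout = 13.05 mV

13.05 mV


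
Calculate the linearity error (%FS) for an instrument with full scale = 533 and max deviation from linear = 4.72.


Linearity error = (max deviation / full scale) * 100%.
Linearity = (4.72 / 533) * 100
Linearity = 0.886 %FS

0.886 %FS


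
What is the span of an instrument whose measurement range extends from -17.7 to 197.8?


Span = upper range - lower range.
Span = 197.8 - (-17.7)
Span = 215.5

215.5


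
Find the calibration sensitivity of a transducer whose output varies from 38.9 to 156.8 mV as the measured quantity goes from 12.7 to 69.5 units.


Sensitivity = (y2 - y1) / (x2 - x1).
S = (156.8 - 38.9) / (69.5 - 12.7)
S = 117.9 / 56.8
S = 2.0757 mV/unit

2.0757 mV/unit


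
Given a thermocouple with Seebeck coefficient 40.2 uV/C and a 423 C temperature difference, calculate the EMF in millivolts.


The thermocouple output V = sensitivity * dT.
V = 40.2 uV/C * 423 C
V = 17004.6 uV
V = 17.005 mV

17.005 mV


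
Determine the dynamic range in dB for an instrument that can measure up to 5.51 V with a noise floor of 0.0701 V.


Dynamic range = 20 * log10(Vmax / Vnoise).
DR = 20 * log10(5.51 / 0.0701)
DR = 20 * log10(78.6)
DR = 37.91 dB

37.91 dB


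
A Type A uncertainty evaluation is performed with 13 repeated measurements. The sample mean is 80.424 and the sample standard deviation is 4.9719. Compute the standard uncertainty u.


The standard uncertainty for Type A evaluation is u = s / sqrt(n).
u = 4.9719 / sqrt(13)
u = 4.9719 / 3.6056
u = 1.379

1.379


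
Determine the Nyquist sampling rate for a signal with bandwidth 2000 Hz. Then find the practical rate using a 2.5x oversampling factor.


By Nyquist theorem, fs_min = 2 * fmax.
fs_min = 2 * 2000 = 4000 Hz
Practical rate = 2.5 * fs_min = 2.5 * 4000 = 10000 Hz

fs_min = 4000 Hz, fs_practical = 10000 Hz


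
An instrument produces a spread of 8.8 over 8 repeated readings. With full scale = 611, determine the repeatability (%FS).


Repeatability = (spread / full scale) * 100%.
R = (8.8 / 611) * 100
R = 1.44 %FS

1.44 %FS


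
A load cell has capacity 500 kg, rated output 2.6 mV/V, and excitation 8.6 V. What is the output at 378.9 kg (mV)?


Vout = rated_output * Vex * (load / capacity).
Vout = 2.6 * 8.6 * (378.9 / 500)
Vout = 2.6 * 8.6 * 0.7578
Vout = 16.944 mV

16.944 mV


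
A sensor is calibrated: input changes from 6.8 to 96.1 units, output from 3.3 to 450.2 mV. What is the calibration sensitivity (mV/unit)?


Sensitivity = (y2 - y1) / (x2 - x1).
S = (450.2 - 3.3) / (96.1 - 6.8)
S = 446.9 / 89.3
S = 5.0045 mV/unit

5.0045 mV/unit


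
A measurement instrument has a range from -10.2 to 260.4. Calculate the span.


Span = upper range - lower range.
Span = 260.4 - (-10.2)
Span = 270.6

270.6


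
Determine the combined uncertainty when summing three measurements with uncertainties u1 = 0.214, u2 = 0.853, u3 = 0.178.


For a sum of independent quantities, uc = sqrt(u1^2 + u2^2 + u3^2).
uc = sqrt(0.214^2 + 0.853^2 + 0.178^2)
uc = sqrt(0.045796 + 0.727609 + 0.031684)
uc = 0.8973

0.8973


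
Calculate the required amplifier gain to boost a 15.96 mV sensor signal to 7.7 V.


Gain = Vout / Vin (converting to same units).
G = 7.7 V / 15.96 mV
G = 7700.0 mV / 15.96 mV
G = 482.46

482.46


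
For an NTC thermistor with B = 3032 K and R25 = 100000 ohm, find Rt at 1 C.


NTC thermistor equation: Rt = R25 * exp(B * (1/T - 1/T25)).
T in Kelvin: 274.15 K, T25 = 298.15 K
1/T - 1/T25 = 1/274.15 - 1/298.15 = 0.00029362
B * (1/T - 1/T25) = 3032 * 0.00029362 = 0.8903
Rt = 100000 * exp(0.8903) = 243576.5 ohm

243576.5 ohm


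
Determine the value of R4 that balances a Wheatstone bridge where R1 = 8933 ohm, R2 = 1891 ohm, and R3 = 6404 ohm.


At balance: R1*R4 = R2*R3, so R4 = R2*R3/R1.
R4 = 1891 * 6404 / 8933
R4 = 12109964 / 8933
R4 = 1355.64 ohm

1355.64 ohm


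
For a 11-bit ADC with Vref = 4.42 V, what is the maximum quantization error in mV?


The maximum quantization error is +/- LSB/2.
LSB = Vref / 2^n = 4.42 / 2048 = 0.0021582 V
Max error = LSB / 2 = 0.0021582 / 2 = 0.0010791 V
Max error = 1.0791 mV

1.0791 mV


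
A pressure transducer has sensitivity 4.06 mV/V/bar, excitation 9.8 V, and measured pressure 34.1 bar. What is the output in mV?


Output = sensitivity * Vex * P.
Vout = 4.06 * 9.8 * 34.1
Vout = 39.788 * 34.1
Vout = 1356.77 mV

1356.77 mV


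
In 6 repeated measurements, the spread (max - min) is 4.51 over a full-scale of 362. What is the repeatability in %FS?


Repeatability = (spread / full scale) * 100%.
R = (4.51 / 362) * 100
R = 1.246 %FS

1.246 %FS


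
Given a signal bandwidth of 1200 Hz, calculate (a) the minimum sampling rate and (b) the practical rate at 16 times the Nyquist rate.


By Nyquist theorem, fs_min = 2 * fmax.
fs_min = 2 * 1200 = 2400 Hz
Practical rate = 16 * fs_min = 16 * 2400 = 38400 Hz

fs_min = 2400 Hz, fs_practical = 38400 Hz


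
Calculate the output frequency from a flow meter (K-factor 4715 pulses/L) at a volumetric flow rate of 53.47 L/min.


Frequency = K * Q / 60 (converting L/min to L/s).
f = 4715 * 53.47 / 60
f = 252111.05 / 60
f = 4201.85 Hz

4201.85 Hz


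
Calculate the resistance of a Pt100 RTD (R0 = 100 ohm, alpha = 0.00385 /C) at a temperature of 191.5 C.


The RTD equation: Rt = R0 * (1 + alpha * T).
Rt = 100 * (1 + 0.00385 * 191.5)
Rt = 100 * (1 + 0.737275)
Rt = 100 * 1.737275
Rt = 173.727 ohm

173.727 ohm


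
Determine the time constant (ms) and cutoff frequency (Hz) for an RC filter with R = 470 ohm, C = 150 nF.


Time constant: tau = R * C.
tau = 470 * 1.50e-07 = 7.05e-05 s
tau = 0.0705 ms
Cutoff frequency: fc = 1 / (2*pi*R*C).
fc = 1 / (2*pi*7.05e-05) = 2257.52 Hz

tau = 0.0705 ms, fc = 2257.52 Hz


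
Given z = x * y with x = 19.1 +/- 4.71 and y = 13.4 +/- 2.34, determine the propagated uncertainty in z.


For a product z = x*y, the relative uncertainty is:
uz/z = sqrt((ux/x)^2 + (uy/y)^2)
Relative uncertainties: ux/x = 4.71/19.1 = 0.246597
uy/y = 2.34/13.4 = 0.174627
z = 19.1 * 13.4 = 255.9
uz = 255.9 * sqrt(0.246597^2 + 0.174627^2) = 77.336

77.336


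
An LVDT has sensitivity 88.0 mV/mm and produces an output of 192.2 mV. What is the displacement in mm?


Displacement = Vout / sensitivity.
d = 192.2 / 88.0
d = 2.184 mm

2.184 mm


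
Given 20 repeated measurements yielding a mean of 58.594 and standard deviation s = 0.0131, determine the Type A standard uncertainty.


The standard uncertainty for Type A evaluation is u = s / sqrt(n).
u = 0.0131 / sqrt(20)
u = 0.0131 / 4.4721
u = 0.0029

0.0029


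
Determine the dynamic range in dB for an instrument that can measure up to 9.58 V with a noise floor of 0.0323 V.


Dynamic range = 20 * log10(Vmax / Vnoise).
DR = 20 * log10(9.58 / 0.0323)
DR = 20 * log10(296.59)
DR = 49.44 dB

49.44 dB


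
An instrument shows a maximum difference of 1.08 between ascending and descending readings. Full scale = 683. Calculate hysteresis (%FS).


Hysteresis = (max difference / full scale) * 100%.
H = (1.08 / 683) * 100
H = 0.158 %FS

0.158 %FS


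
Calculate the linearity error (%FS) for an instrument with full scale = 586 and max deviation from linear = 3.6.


Linearity error = (max deviation / full scale) * 100%.
Linearity = (3.6 / 586) * 100
Linearity = 0.614 %FS

0.614 %FS


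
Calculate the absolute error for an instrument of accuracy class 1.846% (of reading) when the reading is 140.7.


Absolute error = (accuracy% / 100) * reading.
Error = (1.846 / 100) * 140.7
Error = 0.01846 * 140.7
Error = 2.5973

2.5973


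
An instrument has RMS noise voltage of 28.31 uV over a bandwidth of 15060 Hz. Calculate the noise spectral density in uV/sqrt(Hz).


Noise spectral density = Vrms / sqrt(BW).
NSD = 28.31 / sqrt(15060)
NSD = 28.31 / 122.7192
NSD = 0.2307 uV/sqrt(Hz)

0.2307 uV/sqrt(Hz)


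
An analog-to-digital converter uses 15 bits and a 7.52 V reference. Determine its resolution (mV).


The resolution (LSB) of an ADC is Vref / 2^n.
LSB = 7.52 / 2^15
LSB = 7.52 / 32768
LSB = 0.00022949 V = 0.22949219 mV

0.22949219 mV


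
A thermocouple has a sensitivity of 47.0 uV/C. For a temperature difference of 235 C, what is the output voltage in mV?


The thermocouple output V = sensitivity * dT.
V = 47.0 uV/C * 235 C
V = 11045.0 uV
V = 11.045 mV

11.045 mV


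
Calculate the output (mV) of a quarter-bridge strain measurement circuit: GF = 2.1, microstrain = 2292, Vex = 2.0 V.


Quarter bridge output: Vout = (GF * epsilon * Vex) / 4.
Vout = (2.1 * 2292e-6 * 2.0) / 4
Vout = 0.0096264 / 4 V
Vout = 0.0024066 V = 2.4066 mV

2.4066 mV


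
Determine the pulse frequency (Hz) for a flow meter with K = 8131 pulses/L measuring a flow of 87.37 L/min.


Frequency = K * Q / 60 (converting L/min to L/s).
f = 8131 * 87.37 / 60
f = 710405.47 / 60
f = 11840.09 Hz

11840.09 Hz


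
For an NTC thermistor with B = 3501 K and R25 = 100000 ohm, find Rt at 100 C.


NTC thermistor equation: Rt = R25 * exp(B * (1/T - 1/T25)).
T in Kelvin: 373.15 K, T25 = 298.15 K
1/T - 1/T25 = 1/373.15 - 1/298.15 = -0.00067413
B * (1/T - 1/T25) = 3501 * -0.00067413 = -2.3601
Rt = 100000 * exp(-2.3601) = 9440.8 ohm

9440.8 ohm


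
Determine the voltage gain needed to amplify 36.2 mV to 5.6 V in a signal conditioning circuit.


Gain = Vout / Vin (converting to same units).
G = 5.6 V / 36.2 mV
G = 5600.0 mV / 36.2 mV
G = 154.7

154.7


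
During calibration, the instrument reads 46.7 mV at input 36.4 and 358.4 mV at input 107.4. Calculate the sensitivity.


Sensitivity = (y2 - y1) / (x2 - x1).
S = (358.4 - 46.7) / (107.4 - 36.4)
S = 311.7 / 71.0
S = 4.3901 mV/unit

4.3901 mV/unit


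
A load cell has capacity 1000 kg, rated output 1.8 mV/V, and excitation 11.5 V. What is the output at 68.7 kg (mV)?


Vout = rated_output * Vex * (load / capacity).
Vout = 1.8 * 11.5 * (68.7 / 1000)
Vout = 1.8 * 11.5 * 0.0687
Vout = 1.422 mV

1.422 mV


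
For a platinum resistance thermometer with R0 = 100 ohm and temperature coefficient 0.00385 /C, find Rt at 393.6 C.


The RTD equation: Rt = R0 * (1 + alpha * T).
Rt = 100 * (1 + 0.00385 * 393.6)
Rt = 100 * (1 + 1.51536)
Rt = 100 * 2.51536
Rt = 251.536 ohm

251.536 ohm


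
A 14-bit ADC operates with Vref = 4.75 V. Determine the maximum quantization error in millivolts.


The maximum quantization error is +/- LSB/2.
LSB = Vref / 2^n = 4.75 / 16384 = 0.00028992 V
Max error = LSB / 2 = 0.00028992 / 2 = 0.00014496 V
Max error = 0.145 mV

0.145 mV


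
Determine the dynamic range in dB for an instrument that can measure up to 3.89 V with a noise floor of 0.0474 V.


Dynamic range = 20 * log10(Vmax / Vnoise).
DR = 20 * log10(3.89 / 0.0474)
DR = 20 * log10(82.07)
DR = 38.28 dB

38.28 dB


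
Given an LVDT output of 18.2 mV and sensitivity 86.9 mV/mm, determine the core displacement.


Displacement = Vout / sensitivity.
d = 18.2 / 86.9
d = 0.209 mm

0.209 mm


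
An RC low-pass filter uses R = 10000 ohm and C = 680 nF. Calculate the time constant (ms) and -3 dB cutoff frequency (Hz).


Time constant: tau = R * C.
tau = 10000 * 6.80e-07 = 0.0068 s
tau = 6.8 ms
Cutoff frequency: fc = 1 / (2*pi*R*C).
fc = 1 / (2*pi*0.0068) = 23.41 Hz

tau = 6.8 ms, fc = 23.41 Hz


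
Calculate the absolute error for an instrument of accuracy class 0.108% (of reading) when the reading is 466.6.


Absolute error = (accuracy% / 100) * reading.
Error = (0.108 / 100) * 466.6
Error = 0.00108 * 466.6
Error = 0.5039

0.5039


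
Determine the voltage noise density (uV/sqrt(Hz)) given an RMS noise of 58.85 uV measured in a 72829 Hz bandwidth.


Noise spectral density = Vrms / sqrt(BW).
NSD = 58.85 / sqrt(72829)
NSD = 58.85 / 269.8685
NSD = 0.2181 uV/sqrt(Hz)

0.2181 uV/sqrt(Hz)


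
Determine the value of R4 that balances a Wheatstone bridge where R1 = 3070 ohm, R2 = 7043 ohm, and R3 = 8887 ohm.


At balance: R1*R4 = R2*R3, so R4 = R2*R3/R1.
R4 = 7043 * 8887 / 3070
R4 = 62591141 / 3070
R4 = 20387.99 ohm

20387.99 ohm


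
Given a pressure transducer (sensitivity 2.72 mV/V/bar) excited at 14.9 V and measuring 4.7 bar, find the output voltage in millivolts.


Output = sensitivity * Vex * P.
Vout = 2.72 * 14.9 * 4.7
Vout = 40.528 * 4.7
Vout = 190.48 mV

190.48 mV


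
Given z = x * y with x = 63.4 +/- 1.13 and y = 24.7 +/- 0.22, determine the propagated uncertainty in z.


For a product z = x*y, the relative uncertainty is:
uz/z = sqrt((ux/x)^2 + (uy/y)^2)
Relative uncertainties: ux/x = 1.13/63.4 = 0.017823
uy/y = 0.22/24.7 = 0.008907
z = 63.4 * 24.7 = 1566.0
uz = 1566.0 * sqrt(0.017823^2 + 0.008907^2) = 31.202

31.202


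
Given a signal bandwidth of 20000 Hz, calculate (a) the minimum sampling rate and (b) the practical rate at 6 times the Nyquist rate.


By Nyquist theorem, fs_min = 2 * fmax.
fs_min = 2 * 20000 = 40000 Hz
Practical rate = 6 * fs_min = 6 * 40000 = 240000 Hz

fs_min = 40000 Hz, fs_practical = 240000 Hz


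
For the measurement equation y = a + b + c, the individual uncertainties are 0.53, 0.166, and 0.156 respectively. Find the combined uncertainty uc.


For a sum of independent quantities, uc = sqrt(u1^2 + u2^2 + u3^2).
uc = sqrt(0.53^2 + 0.166^2 + 0.156^2)
uc = sqrt(0.2809 + 0.027556 + 0.024336)
uc = 0.5769

0.5769


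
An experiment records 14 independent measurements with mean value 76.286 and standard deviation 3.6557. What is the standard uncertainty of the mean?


The standard uncertainty for Type A evaluation is u = s / sqrt(n).
u = 3.6557 / sqrt(14)
u = 3.6557 / 3.7417
u = 0.977

0.977


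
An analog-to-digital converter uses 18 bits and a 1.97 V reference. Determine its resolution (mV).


The resolution (LSB) of an ADC is Vref / 2^n.
LSB = 1.97 / 2^18
LSB = 1.97 / 262144
LSB = 7.51e-06 V = 0.00751495 mV

0.00751495 mV


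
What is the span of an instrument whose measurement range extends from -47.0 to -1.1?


Span = upper range - lower range.
Span = -1.1 - (-47.0)
Span = 45.9

45.9


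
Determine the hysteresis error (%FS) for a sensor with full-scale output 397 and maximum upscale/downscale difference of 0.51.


Hysteresis = (max difference / full scale) * 100%.
H = (0.51 / 397) * 100
H = 0.128 %FS

0.128 %FS


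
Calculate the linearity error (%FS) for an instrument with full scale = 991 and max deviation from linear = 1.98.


Linearity error = (max deviation / full scale) * 100%.
Linearity = (1.98 / 991) * 100
Linearity = 0.2 %FS

0.2 %FS


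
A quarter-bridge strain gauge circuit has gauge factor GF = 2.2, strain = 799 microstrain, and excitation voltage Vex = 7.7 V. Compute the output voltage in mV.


Quarter bridge output: Vout = (GF * epsilon * Vex) / 4.
Vout = (2.2 * 799e-6 * 7.7) / 4
Vout = 0.01353506 / 4 V
Vout = 0.00338377 V = 3.3838 mV

3.3838 mV


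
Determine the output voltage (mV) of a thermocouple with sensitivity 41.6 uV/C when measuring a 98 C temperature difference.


The thermocouple output V = sensitivity * dT.
V = 41.6 uV/C * 98 C
V = 4076.8 uV
V = 4.077 mV

4.077 mV


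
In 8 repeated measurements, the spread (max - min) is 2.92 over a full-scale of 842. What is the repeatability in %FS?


Repeatability = (spread / full scale) * 100%.
R = (2.92 / 842) * 100
R = 0.347 %FS

0.347 %FS


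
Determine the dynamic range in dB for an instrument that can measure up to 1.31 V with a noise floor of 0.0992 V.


Dynamic range = 20 * log10(Vmax / Vnoise).
DR = 20 * log10(1.31 / 0.0992)
DR = 20 * log10(13.21)
DR = 22.42 dB

22.42 dB


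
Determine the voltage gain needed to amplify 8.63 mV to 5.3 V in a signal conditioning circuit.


Gain = Vout / Vin (converting to same units).
G = 5.3 V / 8.63 mV
G = 5300.0 mV / 8.63 mV
G = 614.14

614.14


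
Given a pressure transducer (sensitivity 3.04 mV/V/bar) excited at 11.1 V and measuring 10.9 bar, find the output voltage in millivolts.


Output = sensitivity * Vex * P.
Vout = 3.04 * 11.1 * 10.9
Vout = 33.744 * 10.9
Vout = 367.81 mV

367.81 mV


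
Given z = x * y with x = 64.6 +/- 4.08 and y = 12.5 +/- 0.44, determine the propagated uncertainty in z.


For a product z = x*y, the relative uncertainty is:
uz/z = sqrt((ux/x)^2 + (uy/y)^2)
Relative uncertainties: ux/x = 4.08/64.6 = 0.063158
uy/y = 0.44/12.5 = 0.0352
z = 64.6 * 12.5 = 807.5
uz = 807.5 * sqrt(0.063158^2 + 0.0352^2) = 58.386

58.386


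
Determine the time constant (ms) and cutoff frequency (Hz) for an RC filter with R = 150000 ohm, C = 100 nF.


Time constant: tau = R * C.
tau = 150000 * 1.00e-07 = 0.015 s
tau = 15.0 ms
Cutoff frequency: fc = 1 / (2*pi*R*C).
fc = 1 / (2*pi*0.015) = 10.61 Hz

tau = 15.0 ms, fc = 10.61 Hz


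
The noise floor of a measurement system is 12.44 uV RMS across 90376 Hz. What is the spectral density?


Noise spectral density = Vrms / sqrt(BW).
NSD = 12.44 / sqrt(90376)
NSD = 12.44 / 300.626
NSD = 0.0414 uV/sqrt(Hz)

0.0414 uV/sqrt(Hz)


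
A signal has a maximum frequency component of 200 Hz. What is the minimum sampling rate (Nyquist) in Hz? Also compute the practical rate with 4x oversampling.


By Nyquist theorem, fs_min = 2 * fmax.
fs_min = 2 * 200 = 400 Hz
Practical rate = 4 * fs_min = 4 * 400 = 1600 Hz

fs_min = 400 Hz, fs_practical = 1600 Hz


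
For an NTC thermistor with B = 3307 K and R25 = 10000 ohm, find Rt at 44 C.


NTC thermistor equation: Rt = R25 * exp(B * (1/T - 1/T25)).
T in Kelvin: 317.15 K, T25 = 298.15 K
1/T - 1/T25 = 1/317.15 - 1/298.15 = -0.00020093
B * (1/T - 1/T25) = 3307 * -0.00020093 = -0.6645
Rt = 10000 * exp(-0.6645) = 5145.4 ohm

5145.4 ohm


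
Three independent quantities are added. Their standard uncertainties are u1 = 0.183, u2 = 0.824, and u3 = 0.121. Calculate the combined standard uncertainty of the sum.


For a sum of independent quantities, uc = sqrt(u1^2 + u2^2 + u3^2).
uc = sqrt(0.183^2 + 0.824^2 + 0.121^2)
uc = sqrt(0.033489 + 0.678976 + 0.014641)
uc = 0.8527

0.8527


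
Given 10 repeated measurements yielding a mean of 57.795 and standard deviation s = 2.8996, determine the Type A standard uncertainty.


The standard uncertainty for Type A evaluation is u = s / sqrt(n).
u = 2.8996 / sqrt(10)
u = 2.8996 / 3.1623
u = 0.9169

0.9169


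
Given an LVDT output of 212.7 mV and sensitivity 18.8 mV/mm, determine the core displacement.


Displacement = Vout / sensitivity.
d = 212.7 / 18.8
d = 11.314 mm

11.314 mm


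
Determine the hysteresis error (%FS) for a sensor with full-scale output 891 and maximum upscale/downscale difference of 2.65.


Hysteresis = (max difference / full scale) * 100%.
H = (2.65 / 891) * 100
H = 0.297 %FS

0.297 %FS


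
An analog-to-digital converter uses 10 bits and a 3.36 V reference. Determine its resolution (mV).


The resolution (LSB) of an ADC is Vref / 2^n.
LSB = 3.36 / 2^10
LSB = 3.36 / 1024
LSB = 0.00328125 V = 3.28125 mV

3.28125 mV


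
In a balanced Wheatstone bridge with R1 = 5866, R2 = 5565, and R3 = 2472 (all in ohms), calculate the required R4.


At balance: R1*R4 = R2*R3, so R4 = R2*R3/R1.
R4 = 5565 * 2472 / 5866
R4 = 13756680 / 5866
R4 = 2345.16 ohm

2345.16 ohm


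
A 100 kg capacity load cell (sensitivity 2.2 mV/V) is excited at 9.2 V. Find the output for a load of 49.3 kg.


Vout = rated_output * Vex * (load / capacity).
Vout = 2.2 * 9.2 * (49.3 / 100)
Vout = 2.2 * 9.2 * 0.493
Vout = 9.978 mV

9.978 mV


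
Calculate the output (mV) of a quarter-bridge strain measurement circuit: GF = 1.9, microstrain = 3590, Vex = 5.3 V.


Quarter bridge output: Vout = (GF * epsilon * Vex) / 4.
Vout = (1.9 * 3590e-6 * 5.3) / 4
Vout = 0.0361513 / 4 V
Vout = 0.00903782 V = 9.0378 mV

9.0378 mV


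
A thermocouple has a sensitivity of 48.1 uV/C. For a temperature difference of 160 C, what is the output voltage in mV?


The thermocouple output V = sensitivity * dT.
V = 48.1 uV/C * 160 C
V = 7696.0 uV
V = 7.696 mV

7.696 mV


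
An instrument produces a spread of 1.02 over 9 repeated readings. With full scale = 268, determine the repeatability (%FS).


Repeatability = (spread / full scale) * 100%.
R = (1.02 / 268) * 100
R = 0.381 %FS

0.381 %FS


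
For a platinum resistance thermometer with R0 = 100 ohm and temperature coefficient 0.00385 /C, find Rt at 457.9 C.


The RTD equation: Rt = R0 * (1 + alpha * T).
Rt = 100 * (1 + 0.00385 * 457.9)
Rt = 100 * (1 + 1.762915)
Rt = 100 * 2.762915
Rt = 276.291 ohm

276.291 ohm


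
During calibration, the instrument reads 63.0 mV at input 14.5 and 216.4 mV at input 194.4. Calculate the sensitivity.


Sensitivity = (y2 - y1) / (x2 - x1).
S = (216.4 - 63.0) / (194.4 - 14.5)
S = 153.4 / 179.9
S = 0.8527 mV/unit

0.8527 mV/unit


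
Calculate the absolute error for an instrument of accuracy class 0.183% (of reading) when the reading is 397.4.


Absolute error = (accuracy% / 100) * reading.
Error = (0.183 / 100) * 397.4
Error = 0.00183 * 397.4
Error = 0.7272

0.7272


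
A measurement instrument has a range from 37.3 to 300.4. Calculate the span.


Span = upper range - lower range.
Span = 300.4 - (37.3)
Span = 263.1

263.1


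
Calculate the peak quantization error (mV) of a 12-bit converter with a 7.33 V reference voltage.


The maximum quantization error is +/- LSB/2.
LSB = Vref / 2^n = 7.33 / 4096 = 0.00178955 V
Max error = LSB / 2 = 0.00178955 / 2 = 0.00089478 V
Max error = 0.8948 mV

0.8948 mV


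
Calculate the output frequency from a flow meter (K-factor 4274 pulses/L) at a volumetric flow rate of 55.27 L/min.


Frequency = K * Q / 60 (converting L/min to L/s).
f = 4274 * 55.27 / 60
f = 236223.98 / 60
f = 3937.07 Hz

3937.07 Hz


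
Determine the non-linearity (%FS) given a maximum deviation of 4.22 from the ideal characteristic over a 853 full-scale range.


Linearity error = (max deviation / full scale) * 100%.
Linearity = (4.22 / 853) * 100
Linearity = 0.495 %FS

0.495 %FS


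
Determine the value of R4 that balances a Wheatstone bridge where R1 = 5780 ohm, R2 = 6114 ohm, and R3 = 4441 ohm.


At balance: R1*R4 = R2*R3, so R4 = R2*R3/R1.
R4 = 6114 * 4441 / 5780
R4 = 27152274 / 5780
R4 = 4697.63 ohm

4697.63 ohm


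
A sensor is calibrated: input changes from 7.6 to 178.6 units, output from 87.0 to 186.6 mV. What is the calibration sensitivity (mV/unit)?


Sensitivity = (y2 - y1) / (x2 - x1).
S = (186.6 - 87.0) / (178.6 - 7.6)
S = 99.6 / 171.0
S = 0.5825 mV/unit

0.5825 mV/unit


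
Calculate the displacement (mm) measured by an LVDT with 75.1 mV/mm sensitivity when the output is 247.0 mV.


Displacement = Vout / sensitivity.
d = 247.0 / 75.1
d = 3.289 mm

3.289 mm


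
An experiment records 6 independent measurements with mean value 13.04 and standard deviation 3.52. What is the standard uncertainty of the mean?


The standard uncertainty for Type A evaluation is u = s / sqrt(n).
u = 3.52 / sqrt(6)
u = 3.52 / 2.4495
u = 1.437

1.437


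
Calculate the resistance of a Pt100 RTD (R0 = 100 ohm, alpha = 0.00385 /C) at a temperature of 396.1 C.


The RTD equation: Rt = R0 * (1 + alpha * T).
Rt = 100 * (1 + 0.00385 * 396.1)
Rt = 100 * (1 + 1.524985)
Rt = 100 * 2.524985
Rt = 252.499 ohm

252.499 ohm


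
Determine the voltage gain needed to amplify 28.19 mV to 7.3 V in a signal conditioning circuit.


Gain = Vout / Vin (converting to same units).
G = 7.3 V / 28.19 mV
G = 7300.0 mV / 28.19 mV
G = 258.96

258.96


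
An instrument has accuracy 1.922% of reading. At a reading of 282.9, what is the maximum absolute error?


Absolute error = (accuracy% / 100) * reading.
Error = (1.922 / 100) * 282.9
Error = 0.01922 * 282.9
Error = 5.4373

5.4373


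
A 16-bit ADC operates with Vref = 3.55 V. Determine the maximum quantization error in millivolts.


The maximum quantization error is +/- LSB/2.
LSB = Vref / 2^n = 3.55 / 65536 = 5.417e-05 V
Max error = LSB / 2 = 5.417e-05 / 2 = 2.708e-05 V
Max error = 0.0271 mV

0.0271 mV


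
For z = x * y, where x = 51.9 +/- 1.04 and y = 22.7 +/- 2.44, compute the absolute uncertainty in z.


For a product z = x*y, the relative uncertainty is:
uz/z = sqrt((ux/x)^2 + (uy/y)^2)
Relative uncertainties: ux/x = 1.04/51.9 = 0.020039
uy/y = 2.44/22.7 = 0.107489
z = 51.9 * 22.7 = 1178.1
uz = 1178.1 * sqrt(0.020039^2 + 0.107489^2) = 128.818

128.818


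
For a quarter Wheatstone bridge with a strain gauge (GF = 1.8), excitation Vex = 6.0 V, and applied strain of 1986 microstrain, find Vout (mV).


Quarter bridge output: Vout = (GF * epsilon * Vex) / 4.
Vout = (1.8 * 1986e-6 * 6.0) / 4
Vout = 0.0214488 / 4 V
Vout = 0.0053622 V = 5.3622 mV

5.3622 mV


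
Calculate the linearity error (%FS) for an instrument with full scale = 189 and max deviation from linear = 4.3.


Linearity error = (max deviation / full scale) * 100%.
Linearity = (4.3 / 189) * 100
Linearity = 2.275 %FS

2.275 %FS


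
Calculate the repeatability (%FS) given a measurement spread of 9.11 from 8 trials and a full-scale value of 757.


Repeatability = (spread / full scale) * 100%.
R = (9.11 / 757) * 100
R = 1.203 %FS

1.203 %FS


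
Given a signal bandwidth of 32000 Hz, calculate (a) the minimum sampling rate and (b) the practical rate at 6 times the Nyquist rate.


By Nyquist theorem, fs_min = 2 * fmax.
fs_min = 2 * 32000 = 64000 Hz
Practical rate = 6 * fs_min = 6 * 64000 = 384000 Hz

fs_min = 64000 Hz, fs_practical = 384000 Hz


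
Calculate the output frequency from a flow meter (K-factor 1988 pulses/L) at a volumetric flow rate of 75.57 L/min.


Frequency = K * Q / 60 (converting L/min to L/s).
f = 1988 * 75.57 / 60
f = 150233.16 / 60
f = 2503.89 Hz

2503.89 Hz


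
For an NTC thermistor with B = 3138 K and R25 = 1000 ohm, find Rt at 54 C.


NTC thermistor equation: Rt = R25 * exp(B * (1/T - 1/T25)).
T in Kelvin: 327.15 K, T25 = 298.15 K
1/T - 1/T25 = 1/327.15 - 1/298.15 = -0.00029731
B * (1/T - 1/T25) = 3138 * -0.00029731 = -0.933
Rt = 1000 * exp(-0.933) = 393.4 ohm

393.4 ohm


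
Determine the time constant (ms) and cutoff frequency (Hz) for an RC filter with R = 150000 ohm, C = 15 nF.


Time constant: tau = R * C.
tau = 150000 * 1.50e-08 = 0.00225 s
tau = 2.25 ms
Cutoff frequency: fc = 1 / (2*pi*R*C).
fc = 1 / (2*pi*0.00225) = 70.74 Hz

tau = 2.25 ms, fc = 70.74 Hz


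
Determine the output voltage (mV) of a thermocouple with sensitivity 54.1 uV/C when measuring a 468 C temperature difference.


The thermocouple output V = sensitivity * dT.
V = 54.1 uV/C * 468 C
V = 25318.8 uV
V = 25.319 mV

25.319 mV


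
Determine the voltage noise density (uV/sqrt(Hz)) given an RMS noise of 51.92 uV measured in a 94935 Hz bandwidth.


Noise spectral density = Vrms / sqrt(BW).
NSD = 51.92 / sqrt(94935)
NSD = 51.92 / 308.1152
NSD = 0.1685 uV/sqrt(Hz)

0.1685 uV/sqrt(Hz)


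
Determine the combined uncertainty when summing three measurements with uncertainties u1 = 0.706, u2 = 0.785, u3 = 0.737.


For a sum of independent quantities, uc = sqrt(u1^2 + u2^2 + u3^2).
uc = sqrt(0.706^2 + 0.785^2 + 0.737^2)
uc = sqrt(0.498436 + 0.616225 + 0.543169)
uc = 1.2876

1.2876


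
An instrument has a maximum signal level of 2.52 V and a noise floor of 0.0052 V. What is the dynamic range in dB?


Dynamic range = 20 * log10(Vmax / Vnoise).
DR = 20 * log10(2.52 / 0.0052)
DR = 20 * log10(484.62)
DR = 53.71 dB

53.71 dB


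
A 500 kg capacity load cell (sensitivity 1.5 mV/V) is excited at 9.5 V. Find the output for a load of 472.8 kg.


Vout = rated_output * Vex * (load / capacity).
Vout = 1.5 * 9.5 * (472.8 / 500)
Vout = 1.5 * 9.5 * 0.9456
Vout = 13.475 mV

13.475 mV


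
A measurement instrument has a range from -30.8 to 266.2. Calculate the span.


Span = upper range - lower range.
Span = 266.2 - (-30.8)
Span = 297.0

297.0


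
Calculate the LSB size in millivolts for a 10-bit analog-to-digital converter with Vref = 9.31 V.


The resolution (LSB) of an ADC is Vref / 2^n.
LSB = 9.31 / 2^10
LSB = 9.31 / 1024
LSB = 0.0090918 V = 9.09179688 mV

9.09179688 mV


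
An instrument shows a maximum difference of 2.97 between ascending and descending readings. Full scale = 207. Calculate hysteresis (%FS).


Hysteresis = (max difference / full scale) * 100%.
H = (2.97 / 207) * 100
H = 1.435 %FS

1.435 %FS


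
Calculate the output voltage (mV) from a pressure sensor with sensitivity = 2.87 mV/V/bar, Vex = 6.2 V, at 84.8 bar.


Output = sensitivity * Vex * P.
Vout = 2.87 * 6.2 * 84.8
Vout = 17.794 * 84.8
Vout = 1508.93 mV

1508.93 mV


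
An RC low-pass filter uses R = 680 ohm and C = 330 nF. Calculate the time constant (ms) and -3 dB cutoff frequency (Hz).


Time constant: tau = R * C.
tau = 680 * 3.30e-07 = 0.0002244 s
tau = 0.2244 ms
Cutoff frequency: fc = 1 / (2*pi*R*C).
fc = 1 / (2*pi*0.0002244) = 709.25 Hz

tau = 0.2244 ms, fc = 709.25 Hz


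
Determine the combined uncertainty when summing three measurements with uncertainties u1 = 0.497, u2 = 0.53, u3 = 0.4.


For a sum of independent quantities, uc = sqrt(u1^2 + u2^2 + u3^2).
uc = sqrt(0.497^2 + 0.53^2 + 0.4^2)
uc = sqrt(0.247009 + 0.2809 + 0.16)
uc = 0.8294

0.8294


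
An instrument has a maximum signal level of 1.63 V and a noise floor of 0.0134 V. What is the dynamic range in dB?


Dynamic range = 20 * log10(Vmax / Vnoise).
DR = 20 * log10(1.63 / 0.0134)
DR = 20 * log10(121.64)
DR = 41.7 dB

41.7 dB


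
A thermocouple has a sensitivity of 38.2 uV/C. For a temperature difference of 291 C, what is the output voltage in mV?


The thermocouple output V = sensitivity * dT.
V = 38.2 uV/C * 291 C
V = 11116.2 uV
V = 11.116 mV

11.116 mV


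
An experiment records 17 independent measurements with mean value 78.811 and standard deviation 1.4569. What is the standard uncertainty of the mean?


The standard uncertainty for Type A evaluation is u = s / sqrt(n).
u = 1.4569 / sqrt(17)
u = 1.4569 / 4.1231
u = 0.3534

0.3534


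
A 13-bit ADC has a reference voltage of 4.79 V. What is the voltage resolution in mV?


The resolution (LSB) of an ADC is Vref / 2^n.
LSB = 4.79 / 2^13
LSB = 4.79 / 8192
LSB = 0.00058472 V = 0.5847168 mV

0.5847168 mV


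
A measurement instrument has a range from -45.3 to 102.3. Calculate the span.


Span = upper range - lower range.
Span = 102.3 - (-45.3)
Span = 147.6

147.6


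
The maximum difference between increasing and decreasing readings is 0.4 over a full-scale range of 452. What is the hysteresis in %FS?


Hysteresis = (max difference / full scale) * 100%.
H = (0.4 / 452) * 100
H = 0.088 %FS

0.088 %FS


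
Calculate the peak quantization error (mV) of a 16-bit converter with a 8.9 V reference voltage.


The maximum quantization error is +/- LSB/2.
LSB = Vref / 2^n = 8.9 / 65536 = 0.0001358 V
Max error = LSB / 2 = 0.0001358 / 2 = 6.79e-05 V
Max error = 0.0679 mV

0.0679 mV


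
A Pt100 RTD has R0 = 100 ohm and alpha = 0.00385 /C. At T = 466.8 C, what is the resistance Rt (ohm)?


The RTD equation: Rt = R0 * (1 + alpha * T).
Rt = 100 * (1 + 0.00385 * 466.8)
Rt = 100 * (1 + 1.79718)
Rt = 100 * 2.79718
Rt = 279.718 ohm

279.718 ohm


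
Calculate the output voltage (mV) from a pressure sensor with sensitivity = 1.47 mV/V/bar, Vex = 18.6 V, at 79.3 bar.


Output = sensitivity * Vex * P.
Vout = 1.47 * 18.6 * 79.3
Vout = 27.342 * 79.3
Vout = 2168.22 mV

2168.22 mV


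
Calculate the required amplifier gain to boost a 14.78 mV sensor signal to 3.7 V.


Gain = Vout / Vin (converting to same units).
G = 3.7 V / 14.78 mV
G = 3700.0 mV / 14.78 mV
G = 250.34

250.34


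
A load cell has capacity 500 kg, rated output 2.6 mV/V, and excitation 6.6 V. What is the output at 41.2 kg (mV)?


Vout = rated_output * Vex * (load / capacity).
Vout = 2.6 * 6.6 * (41.2 / 500)
Vout = 2.6 * 6.6 * 0.0824
Vout = 1.414 mV

1.414 mV


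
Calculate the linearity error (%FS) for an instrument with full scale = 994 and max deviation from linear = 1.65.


Linearity error = (max deviation / full scale) * 100%.
Linearity = (1.65 / 994) * 100
Linearity = 0.166 %FS

0.166 %FS


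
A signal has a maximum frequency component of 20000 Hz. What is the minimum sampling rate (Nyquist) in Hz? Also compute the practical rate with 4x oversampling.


By Nyquist theorem, fs_min = 2 * fmax.
fs_min = 2 * 20000 = 40000 Hz
Practical rate = 4 * fs_min = 4 * 40000 = 160000 Hz

fs_min = 40000 Hz, fs_practical = 160000 Hz


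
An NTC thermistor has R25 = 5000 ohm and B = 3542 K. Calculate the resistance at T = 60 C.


NTC thermistor equation: Rt = R25 * exp(B * (1/T - 1/T25)).
T in Kelvin: 333.15 K, T25 = 298.15 K
1/T - 1/T25 = 1/333.15 - 1/298.15 = -0.00035237
B * (1/T - 1/T25) = 3542 * -0.00035237 = -1.2481
Rt = 5000 * exp(-1.2481) = 1435.3 ohm

1435.3 ohm


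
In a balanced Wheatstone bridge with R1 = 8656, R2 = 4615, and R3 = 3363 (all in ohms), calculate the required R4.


At balance: R1*R4 = R2*R3, so R4 = R2*R3/R1.
R4 = 4615 * 3363 / 8656
R4 = 15520245 / 8656
R4 = 1793.0 ohm

1793.0 ohm


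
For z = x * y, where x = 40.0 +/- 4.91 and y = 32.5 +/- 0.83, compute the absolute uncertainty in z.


For a product z = x*y, the relative uncertainty is:
uz/z = sqrt((ux/x)^2 + (uy/y)^2)
Relative uncertainties: ux/x = 4.91/40.0 = 0.12275
uy/y = 0.83/32.5 = 0.025538
z = 40.0 * 32.5 = 1300.0
uz = 1300.0 * sqrt(0.12275^2 + 0.025538^2) = 162.992

162.992


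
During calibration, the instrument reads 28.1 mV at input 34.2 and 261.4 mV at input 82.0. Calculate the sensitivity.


Sensitivity = (y2 - y1) / (x2 - x1).
S = (261.4 - 28.1) / (82.0 - 34.2)
S = 233.3 / 47.8
S = 4.8808 mV/unit

4.8808 mV/unit


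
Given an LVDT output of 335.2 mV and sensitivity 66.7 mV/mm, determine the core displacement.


Displacement = Vout / sensitivity.
d = 335.2 / 66.7
d = 5.025 mm

5.025 mm


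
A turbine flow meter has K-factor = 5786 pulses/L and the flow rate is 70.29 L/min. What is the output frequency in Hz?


Frequency = K * Q / 60 (converting L/min to L/s).
f = 5786 * 70.29 / 60
f = 406697.94 / 60
f = 6778.3 Hz

6778.3 Hz


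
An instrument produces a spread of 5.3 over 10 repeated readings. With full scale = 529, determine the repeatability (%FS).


Repeatability = (spread / full scale) * 100%.
R = (5.3 / 529) * 100
R = 1.002 %FS

1.002 %FS


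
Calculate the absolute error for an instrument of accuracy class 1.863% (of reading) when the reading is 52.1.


Absolute error = (accuracy% / 100) * reading.
Error = (1.863 / 100) * 52.1
Error = 0.01863 * 52.1
Error = 0.9706

0.9706


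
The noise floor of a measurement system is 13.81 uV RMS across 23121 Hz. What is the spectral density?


Noise spectral density = Vrms / sqrt(BW).
NSD = 13.81 / sqrt(23121)
NSD = 13.81 / 152.0559
NSD = 0.0908 uV/sqrt(Hz)

0.0908 uV/sqrt(Hz)


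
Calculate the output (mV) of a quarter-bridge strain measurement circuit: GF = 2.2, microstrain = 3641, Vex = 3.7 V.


Quarter bridge output: Vout = (GF * epsilon * Vex) / 4.
Vout = (2.2 * 3641e-6 * 3.7) / 4
Vout = 0.02963774 / 4 V
Vout = 0.00740944 V = 7.4094 mV

7.4094 mV


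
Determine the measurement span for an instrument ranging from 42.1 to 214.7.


Span = upper range - lower range.
Span = 214.7 - (42.1)
Span = 172.6

172.6


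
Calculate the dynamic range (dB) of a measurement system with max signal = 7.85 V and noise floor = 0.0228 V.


Dynamic range = 20 * log10(Vmax / Vnoise).
DR = 20 * log10(7.85 / 0.0228)
DR = 20 * log10(344.3)
DR = 50.74 dB

50.74 dB


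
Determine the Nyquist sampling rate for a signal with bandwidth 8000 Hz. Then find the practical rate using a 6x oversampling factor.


By Nyquist theorem, fs_min = 2 * fmax.
fs_min = 2 * 8000 = 16000 Hz
Practical rate = 6 * fs_min = 6 * 16000 = 96000 Hz

fs_min = 16000 Hz, fs_practical = 96000 Hz


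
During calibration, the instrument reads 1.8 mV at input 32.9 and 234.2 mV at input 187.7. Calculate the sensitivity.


Sensitivity = (y2 - y1) / (x2 - x1).
S = (234.2 - 1.8) / (187.7 - 32.9)
S = 232.4 / 154.8
S = 1.5013 mV/unit

1.5013 mV/unit


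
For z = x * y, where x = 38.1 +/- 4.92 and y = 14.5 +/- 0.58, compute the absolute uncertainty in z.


For a product z = x*y, the relative uncertainty is:
uz/z = sqrt((ux/x)^2 + (uy/y)^2)
Relative uncertainties: ux/x = 4.92/38.1 = 0.129134
uy/y = 0.58/14.5 = 0.04
z = 38.1 * 14.5 = 552.5
uz = 552.5 * sqrt(0.129134^2 + 0.04^2) = 74.684

74.684


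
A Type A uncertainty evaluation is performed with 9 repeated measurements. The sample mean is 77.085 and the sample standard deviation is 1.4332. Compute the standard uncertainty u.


The standard uncertainty for Type A evaluation is u = s / sqrt(n).
u = 1.4332 / sqrt(9)
u = 1.4332 / 3.0
u = 0.4777

0.4777
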